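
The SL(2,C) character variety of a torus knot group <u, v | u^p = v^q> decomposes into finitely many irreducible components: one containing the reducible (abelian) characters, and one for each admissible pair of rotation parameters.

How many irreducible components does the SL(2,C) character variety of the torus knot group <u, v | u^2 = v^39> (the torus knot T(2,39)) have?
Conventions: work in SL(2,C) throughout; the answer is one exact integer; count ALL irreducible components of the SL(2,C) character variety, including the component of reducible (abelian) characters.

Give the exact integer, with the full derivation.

20

Gamma = < u, v | u^2 = v^39 > (torus knot T(2,39)); the central element u^2 = v^39 acts as +I or -I in any irreducible SL(2,C) representation.
On an irreducible component, tr(u) is locked at 2*cos(pi*alpha/2) for some alpha in 1..1, and tr(v) at 2*cos(pi*beta/39) for some beta in 1..38.
The two central values (-1)^alpha I and (-1)^beta I must be the same matrix, so alpha and beta share a parity.
count pairs: odd alpha (1 choices) x odd beta (19), plus even alpha (0) x even beta (19): 1*19 + 0*19 = 19.
components with irreducible characters: 19; plus the single component of reducible (abelian) characters: total 20.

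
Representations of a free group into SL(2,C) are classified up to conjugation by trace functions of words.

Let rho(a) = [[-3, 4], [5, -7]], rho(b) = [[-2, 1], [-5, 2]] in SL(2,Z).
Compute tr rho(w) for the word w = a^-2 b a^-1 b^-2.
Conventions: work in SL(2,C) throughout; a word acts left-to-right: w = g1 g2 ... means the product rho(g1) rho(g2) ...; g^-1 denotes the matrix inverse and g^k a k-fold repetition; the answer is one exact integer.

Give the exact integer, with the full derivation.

-2277

rho(a^-1) = [[-7, -4], [-5, -3]]
... * rho(a^-1) = [[-7, -4], [-5, -3]]  ->  [[69, 40], [50, 29]]
... * rho(b) = [[-2, 1], [-5, 2]]  ->  [[-338, 149], [-245, 108]]
... * rho(a^-1) = [[-7, -4], [-5, -3]]  ->  [[1621, 905], [1175, 656]]
... * rho(b^-1) = [[2, -1], [5, -2]]  ->  [[7767, -3431], [5630, -2487]]
... * rho(b^-1) = [[2, -1], [5, -2]]  ->  [[-1621, -905], [-1175, -656]]
tr = -1621 + -656 = -2277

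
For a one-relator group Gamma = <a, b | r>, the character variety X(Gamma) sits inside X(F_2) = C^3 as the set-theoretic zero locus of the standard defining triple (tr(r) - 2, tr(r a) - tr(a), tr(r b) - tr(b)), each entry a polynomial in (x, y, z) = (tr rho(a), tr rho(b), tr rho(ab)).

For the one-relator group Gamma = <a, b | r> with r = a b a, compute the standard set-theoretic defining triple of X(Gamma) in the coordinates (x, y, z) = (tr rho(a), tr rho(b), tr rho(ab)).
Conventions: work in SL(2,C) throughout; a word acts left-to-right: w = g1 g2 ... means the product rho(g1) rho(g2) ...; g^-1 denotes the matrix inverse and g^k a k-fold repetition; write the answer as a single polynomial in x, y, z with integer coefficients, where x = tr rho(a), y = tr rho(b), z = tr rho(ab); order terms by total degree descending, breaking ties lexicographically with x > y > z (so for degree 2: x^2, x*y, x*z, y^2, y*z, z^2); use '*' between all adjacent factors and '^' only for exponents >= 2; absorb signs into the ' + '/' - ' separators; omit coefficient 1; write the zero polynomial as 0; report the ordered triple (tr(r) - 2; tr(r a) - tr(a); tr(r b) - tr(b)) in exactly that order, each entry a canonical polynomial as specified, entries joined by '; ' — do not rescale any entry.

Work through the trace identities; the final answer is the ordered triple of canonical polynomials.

and tr(a b a) = tr(a) tr(b a) - tr(b)  (reduce the a square) = x*z - y
next, tr(a b a^2) = tr(a) tr(a b a) - tr(a b) = x^2*z - x*y - z
tr(a b a b) = tr(a b) tr(a b) - tr(1) = z^2 - 2
assemble the triple (tr(r) - 2; tr(r a) - x; tr(r b) - y)

x*z - y - 2; x^2*z - x*y - x - z; z^2 - y - 2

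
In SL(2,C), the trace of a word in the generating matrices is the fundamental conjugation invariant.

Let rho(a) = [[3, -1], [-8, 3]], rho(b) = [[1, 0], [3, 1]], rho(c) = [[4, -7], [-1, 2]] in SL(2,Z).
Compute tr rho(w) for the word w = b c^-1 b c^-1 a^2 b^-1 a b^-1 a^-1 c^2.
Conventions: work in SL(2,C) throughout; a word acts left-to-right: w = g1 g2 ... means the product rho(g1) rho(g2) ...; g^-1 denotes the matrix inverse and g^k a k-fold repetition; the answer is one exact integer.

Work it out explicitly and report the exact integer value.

rho(b) = [[1, 0], [3, 1]]
... * rho(c^-1) = [[2, 7], [1, 4]]  ->  [[2, 7], [7, 25]]
... * rho(b) = [[1, 0], [3, 1]]  ->  [[23, 7], [82, 25]]
... * rho(c^-1) = [[2, 7], [1, 4]]  ->  [[53, 189], [189, 674]]
... * rho(a) = [[3, -1], [-8, 3]]  ->  [[-1353, 514], [-4825, 1833]]
... * rho(a) = [[3, -1], [-8, 3]]  ->  [[-8171, 2895], [-29139, 10324]]
... * rho(b^-1) = [[1, 0], [-3, 1]]  ->  [[-16856, 2895], [-60111, 10324]]
... * rho(a) = [[3, -1], [-8, 3]]  ->  [[-73728, 25541], [-262925, 91083]]
... * rho(b^-1) = [[1, 0], [-3, 1]]  ->  [[-150351, 25541], [-536174, 91083]]
... * rho(a^-1) = [[3, 1], [8, 3]]  ->  [[-246725, -73728], [-879858, -262925]]
... * rho(c) = [[4, -7], [-1, 2]]  ->  [[-913172, 1579619], [-3256507, 5633156]]
... * rho(c) = [[4, -7], [-1, 2]]  ->  [[-5232307, 9551442], [-18659184, 34061861]]
tr = -5232307 + 34061861 = 28829554

28829554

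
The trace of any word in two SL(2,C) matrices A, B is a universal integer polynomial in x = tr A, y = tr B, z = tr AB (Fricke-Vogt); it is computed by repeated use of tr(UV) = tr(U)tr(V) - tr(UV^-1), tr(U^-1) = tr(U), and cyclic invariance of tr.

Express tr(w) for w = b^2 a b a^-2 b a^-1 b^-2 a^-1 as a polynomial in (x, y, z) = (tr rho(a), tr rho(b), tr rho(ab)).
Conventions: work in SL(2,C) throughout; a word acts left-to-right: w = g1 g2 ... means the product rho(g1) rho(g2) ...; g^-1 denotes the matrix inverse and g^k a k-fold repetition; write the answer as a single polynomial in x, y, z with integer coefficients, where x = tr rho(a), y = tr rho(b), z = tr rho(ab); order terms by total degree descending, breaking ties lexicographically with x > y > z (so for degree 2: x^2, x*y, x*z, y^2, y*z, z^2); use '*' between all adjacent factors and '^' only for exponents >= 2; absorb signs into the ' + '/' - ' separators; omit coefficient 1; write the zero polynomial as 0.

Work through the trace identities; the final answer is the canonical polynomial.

x^3*y^4*z^2 - 2*x^4*y^3*z - x^2*y^5*z - 2*x^2*y^3*z^3 + x^5*y^2 + x^3*y^4 + 3*x^3*y^2*z^2 + x*y^2*z^4 - x^4*y*z + 6*x^2*y^3*z - x^2*y*z^3 + y^5*z + y^3*z^3 - 5*x^3*y^2 - 2*x*y^4 - 6*x*y^2*z^2 + 2*x^2*y*z - 4*y^3*z + 7*x*y^2 + x*z^2 + y*z - x

tr(b a b) = tr(b) tr(a b) - tr(a) = y*z - x
tr(b a b a) = tr(a b) tr(a b) - tr(1) = z^2 - 2
tr(b a b a^-1) = tr(b a b) tr(a) - tr(b a b a) = x*y*z - x^2 - z^2 + 2
tr(a^2 b) = tr(a) tr(b a) - tr(b) = x*z - y
tr(a^2) = tr(a) tr(a) - tr(1) = x^2 - 2
tr(a b^2 a) = tr(b) tr(a^2 b) - tr(a^2) = x*y*z - x^2 - y^2 + 2
tr(b^2 a b a) = tr(b) tr(a b a b) - tr(a b a) = y*z^2 - x*z - y
tr(b^2 a b) = tr(b) tr(b a b) - tr(b a) = y^2*z - x*y - z
tr(a b^2 a b a) = tr(a) tr(b^2 a b a) - tr(b^2 a b) = x*y*z^2 - x^2*z - y^2*z + z
tr(a b a b a b) = tr(b a b a) tr(b a) - tr(a b) = z^3 - 3*z
tr(a b a b a) = tr(a) tr(b a b a) - tr(b a b) = x*z^2 - y*z - x
tr(a b^2 a b a b) = tr(b) tr(a b a b a b) - tr(a b a b a) = y*z^3 - x*z^2 - 2*y*z + x
tr(b^-1 a b^2 a b a) = tr(a b^2 a b a) tr(b) - tr(a b^2 a b a b) = x*y^2*z^2 - x^2*y*z - y^3*z - y*z^3 + x*z^2 + 3*y*z - x
tr(b^2 a b a^-1 b^-1 a) = tr(b^-1 a b^2 a b) tr(a) - tr(b^-1 a b^2 a b a) = -x*y^2*z^2 + 2*x^2*y*z + y^3*z + y*z^3 - x^3 - x*y^2 - x*z^2 - 3*y*z + 3*x
tr(b^-1 a^-1 b^2 a b a^-1) = tr(b^2 a b a^-1 b^-1) tr(a) - tr(b^2 a b a^-1 b^-1 a) = x*y^2*z^2 - x^2*y*z - y^3*z - y*z^3 + x*y^2 + 3*y*z - x
tr(b^3 a b) = tr(b) tr(b^2 a b) - tr(b^2 a) = y^3*z - x*y^2 - 2*y*z + x
tr(b^3 a b a) = tr(b) tr(b a b a b) - tr(b a b a) = y^2*z^2 - x*y*z - y^2 - z^2 + 2
tr(b^2 a b a^-1 b) = tr(b^3 a b) tr(a) - tr(b^3 a b a) = x*y^3*z - x^2*y^2 - y^2*z^2 - x*y*z + x^2 + y^2 + z^2 - 2
tr(b a b^2 a b) = tr(b) tr(a b^2 a b) - tr(a b^2 a) = y^2*z^2 - 2*x*y*z + x^2 - 2
tr(b a b^3 a b) = tr(b) tr(b a b^2 a b) - tr(b a b^2 a) = y^3*z^2 - 2*x*y^2*z + x^2*y - y*z^2 + x*z - y
tr(b a b^3 a b a) = tr(b) tr(b a b a b a b) - tr(b a b a b a) = y^2*z^3 - x*y*z^2 - 2*y^2*z - z^3 + x*y + 3*z
tr(b^2 a b a^-1 b a b) = tr(b a b^3 a b) tr(a) - tr(b a b^3 a b a) = x*y^3*z^2 - 2*x^2*y^2*z - y^2*z^3 + x^3*y + x^2*z + 2*y^2*z + z^3 - 2*x*y - 3*z
tr(a^2 b a) = tr(a) tr(b a^2) - tr(b a) = x^2*z - x*y - z
tr(a b a b^2 a) = tr(b) tr(a^2 b a b) - tr(a^2 b a) = x*y*z^2 - x^2*z - y^2*z + z
tr(b a b a b^2 a b) = tr(b) tr(a b a b^2 a b) - tr(a b a b^2 a) = y^2*z^3 - 2*x*y*z^2 + x^2*z - y^2*z + x*y - z
tr(a b a b a b a b) = tr(b a b a) tr(b a b a) - tr(1) = z^4 - 4*z^2 + 2
tr(a b a b a b a) = tr(a) tr(b a b a b a) - tr(b a b a b) = x*z^3 - y*z^2 - 2*x*z + y
tr(b a b a b^2 a b a) = tr(b) tr(a b a b a b a b) - tr(a b a b a b a) = y*z^4 - x*z^3 - 3*y*z^2 + 2*x*z + y
tr(b^2 a b a^-1 b a b a) = tr(b a b a b^2 a b) tr(a) - tr(b a b a b^2 a b a) = x*y^2*z^3 - 2*x^2*y*z^2 - y*z^4 + x^3*z - x*y^2*z + x*z^3 + x^2*y + 3*y*z^2 - 3*x*z - y
tr(a^-1 b^2 a b a^-1 b a b) = tr(b^2 a b a^-1 b a b) tr(a) - tr(b^2 a b a^-1 b a b a) = x^2*y^3*z^2 - 2*x^3*y^2*z - 2*x*y^2*z^3 + x^4*y + 2*x^2*y*z^2 + y*z^4 + 3*x*y^2*z - 3*x^2*y - 3*y*z^2 + y
tr(a^-1 b^2 a b a^-1 b a b^-1) = tr(a^-1 b^2 a b a^-1 b a) tr(b) - tr(a^-1 b^2 a b a^-1 b a b) = -x^2*y^3*z^2 + 2*x^3*y^2*z + x*y^4*z + 2*x*y^2*z^3 - x^4*y - x^2*y^3 - 2*x^2*y*z^2 - y^3*z^2 - y*z^4 - 4*x*y^2*z + 4*x^2*y + y^3 + 4*y*z^2 - 3*y
tr(b^-2 a^-1 b^2 a b a^-1 b a) = tr(a^-1 b^2 a b a^-1 b a b^-1) tr(b) - tr(a^-1 b^2 a b a^-1 b a) = -x^2*y^4*z^2 + 2*x^3*y^3*z + x*y^5*z + 2*x*y^3*z^3 - x^4*y^2 - x^2*y^4 - 2*x^2*y^2*z^2 - y^4*z^2 - y^2*z^4 - 5*x*y^3*z + 5*x^2*y^2 + y^4 + 5*y^2*z^2 + x*y*z - x^2 - 4*y^2 - z^2 + 2
tr(b a^-1 b^-2 a^-1 b^2 a b a^-1) = tr(b^-2 a^-1 b^2 a b a^-1 b) tr(a) - tr(b^-2 a^-1 b^2 a b a^-1 b a) = x^2*y^4*z^2 - 2*x^3*y^3*z - x*y^5*z - 2*x*y^3*z^3 + x^4*y^2 + x^2*y^4 + 3*x^2*y^2*z^2 + y^4*z^2 + y^2*z^4 - x^3*y*z + 4*x*y^3*z - x*y*z^3 - 4*x^2*y^2 - y^4 - 5*y^2*z^2 + 2*x*y*z + 4*y^2 + z^2 - 2
tr(b^2) = tr(b) tr(b) - tr(1) = y^2 - 2
tr(a b^2 a^2) = tr(a) tr(a b^2 a) - tr(a b^2) = x^2*y*z - x^3 - x*y^2 - y*z + 3*x
tr(a b^2 a b^2 a) = tr(b) tr(a b^2 a^2 b) - tr(a b^2 a^2) = x*y^2*z^2 - 2*x^2*y*z - y^3*z + x^3 + x*y^2 + 2*y*z - 3*x
tr(b^-1 a b^2 a b^2 a) = tr(a b^2 a b^2 a) tr(b) - tr(a b^2 a b^2 a b) = x*y^3*z^2 - 2*x^2*y^2*z - y^4*z - y^2*z^3 + x^3*y + x*y^3 + 2*x*y*z^2 - x^2*z + 3*y^2*z - 4*x*y + z
tr(a b^2 a b^2 a^-1 b^-1) = tr(b^-1 a b^2 a b^2) tr(a) - tr(b^-1 a b^2 a b^2 a) = -x*y^3*z^2 + 2*x^2*y^2*z + y^4*z + y^2*z^3 - x^3*y - x*y^3 - x*y*z^2 - 3*y^2*z + 3*x*y - z
tr(b^2 a b^2 a^-1 b^-2 a) = tr(a b^2 a b^2 a^-1 b^-1) tr(b) - tr(a b^2 a b^2 a^-1) = -x*y^4*z^2 + 2*x^2*y^3*z + y^5*z + y^3*z^3 - x^3*y^2 - x*y^4 - x*y^2*z^2 - 4*y^3*z + 4*x*y^2 + y*z - x
tr(b a^-1 b^-2 a^-1 b^2 a b) = tr(b^2 a b^2 a^-1 b^-2) tr(a) - tr(b^2 a b^2 a^-1 b^-2 a) = x*y^4*z^2 - 2*x^2*y^3*z - y^5*z - y^3*z^3 + x^3*y^2 + x*y^4 + x*y^2*z^2 + 4*y^3*z - 3*x*y^2 - y*z - x
tr(b^2 a b a^-2 b a^-1 b^-2 a^-1) = tr(b a^-1 b^-2 a^-1 b^2 a b a^-1) tr(a) - tr(b a^-1 b^-2 a^-1 b^2 a b) = x^3*y^4*z^2 - 2*x^4*y^3*z - x^2*y^5*z - 2*x^2*y^3*z^3 + x^5*y^2 + x^3*y^4 + 3*x^3*y^2*z^2 + x*y^2*z^4 - x^4*y*z + 6*x^2*y^3*z - x^2*y*z^3 + y^5*z + y^3*z^3 - 5*x^3*y^2 - 2*x*y^4 - 6*x*y^2*z^2 + 2*x^2*y*z - 4*y^3*z + 7*x*y^2 + x*z^2 + y*z - x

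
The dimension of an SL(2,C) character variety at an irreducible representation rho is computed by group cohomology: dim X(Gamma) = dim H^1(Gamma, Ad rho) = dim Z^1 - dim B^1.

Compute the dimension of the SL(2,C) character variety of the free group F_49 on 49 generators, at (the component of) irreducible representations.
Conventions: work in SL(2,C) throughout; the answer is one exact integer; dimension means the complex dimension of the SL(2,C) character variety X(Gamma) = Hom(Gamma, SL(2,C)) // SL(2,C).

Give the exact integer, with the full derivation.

144

The free group F_49: 49 generators, no relators.
So Z^1 = (sl_2)^49 in full: dim Z^1 = 147.
Irreducibility makes the coboundary map sl_2 -> Z^1 injective (trivial centralizer), so dim B^1 = 3.
dim H^1 = 147 - 3 = 144, which is dim X.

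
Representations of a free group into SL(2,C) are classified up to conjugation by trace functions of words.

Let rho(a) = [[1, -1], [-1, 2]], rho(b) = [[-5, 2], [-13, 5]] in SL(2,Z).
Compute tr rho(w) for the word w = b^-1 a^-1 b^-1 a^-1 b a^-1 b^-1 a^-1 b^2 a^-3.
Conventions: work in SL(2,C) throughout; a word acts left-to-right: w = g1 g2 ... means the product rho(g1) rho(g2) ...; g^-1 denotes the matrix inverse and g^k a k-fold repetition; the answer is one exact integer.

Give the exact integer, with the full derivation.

rho(b^-1) = [[5, -2], [13, -5]]
... * rho(a^-1) = [[2, 1], [1, 1]]  ->  [[8, 3], [21, 8]]
... * rho(b^-1) = [[5, -2], [13, -5]]  ->  [[79, -31], [209, -82]]
... * rho(a^-1) = [[2, 1], [1, 1]]  ->  [[127, 48], [336, 127]]
... * rho(b) = [[-5, 2], [-13, 5]]  ->  [[-1259, 494], [-3331, 1307]]
... * rho(a^-1) = [[2, 1], [1, 1]]  ->  [[-2024, -765], [-5355, -2024]]
... * rho(b^-1) = [[5, -2], [13, -5]]  ->  [[-20065, 7873], [-53087, 20830]]
... * rho(a^-1) = [[2, 1], [1, 1]]  ->  [[-32257, -12192], [-85344, -32257]]
... * rho(b) = [[-5, 2], [-13, 5]]  ->  [[319781, -125474], [846061, -331973]]
... * rho(b) = [[-5, 2], [-13, 5]]  ->  [[32257, 12192], [85344, 32257]]
... * rho(a^-1) = [[2, 1], [1, 1]]  ->  [[76706, 44449], [202945, 117601]]
... * rho(a^-1) = [[2, 1], [1, 1]]  ->  [[197861, 121155], [523491, 320546]]
... * rho(a^-1) = [[2, 1], [1, 1]]  ->  [[516877, 319016], [1367528, 844037]]
tr = 516877 + 844037 = 1360914

1360914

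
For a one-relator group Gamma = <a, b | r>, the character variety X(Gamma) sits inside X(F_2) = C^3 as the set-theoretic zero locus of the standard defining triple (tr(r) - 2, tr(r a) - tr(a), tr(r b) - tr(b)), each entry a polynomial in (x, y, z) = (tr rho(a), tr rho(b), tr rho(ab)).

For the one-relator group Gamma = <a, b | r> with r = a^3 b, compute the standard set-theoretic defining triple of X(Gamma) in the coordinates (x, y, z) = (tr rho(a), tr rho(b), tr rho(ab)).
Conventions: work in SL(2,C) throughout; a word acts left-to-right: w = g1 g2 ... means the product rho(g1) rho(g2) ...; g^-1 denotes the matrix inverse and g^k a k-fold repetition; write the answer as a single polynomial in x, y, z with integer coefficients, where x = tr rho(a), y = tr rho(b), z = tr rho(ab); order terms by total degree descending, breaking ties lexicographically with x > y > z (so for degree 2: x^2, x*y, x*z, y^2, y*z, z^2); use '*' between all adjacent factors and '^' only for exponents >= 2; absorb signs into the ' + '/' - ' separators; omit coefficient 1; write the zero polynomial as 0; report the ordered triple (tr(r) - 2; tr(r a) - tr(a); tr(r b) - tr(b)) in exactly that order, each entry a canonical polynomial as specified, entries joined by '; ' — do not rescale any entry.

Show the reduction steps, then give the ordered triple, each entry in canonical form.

reduce: tr(b a^2) = tr(a)*tr(b a) - tr(b) = x*z - y
reduce: tr(a^3 b) = tr(a)*tr(b a^2) - tr(b a) = x^2*z - x*y - z
tr(a^3 b a) = tr(a)*tr(a^2 b a) - tr(a^2 b) = x^3*z - x^2*y - 2*x*z + y
tr(a^2) = tr(a)*tr(a) - tr(1)  (reduce the a square) = x^2 - 2
tr(a^3) = tr(a)*tr(a^2) - tr(a)  (reduce the a square) = x^3 - 3*x
tr(a^3 b^2) = tr(b)*tr(a^3 b) - tr(a^3)  (reduce the b square) = x^2*y*z - x^3 - x*y^2 - y*z + 3*x
assemble the triple (tr(r) - 2; tr(r a) - x; tr(r b) - y)

x^2*z - x*y - z - 2; x^3*z - x^2*y - 2*x*z - x + y; x^2*y*z - x^3 - x*y^2 - y*z + 3*x - y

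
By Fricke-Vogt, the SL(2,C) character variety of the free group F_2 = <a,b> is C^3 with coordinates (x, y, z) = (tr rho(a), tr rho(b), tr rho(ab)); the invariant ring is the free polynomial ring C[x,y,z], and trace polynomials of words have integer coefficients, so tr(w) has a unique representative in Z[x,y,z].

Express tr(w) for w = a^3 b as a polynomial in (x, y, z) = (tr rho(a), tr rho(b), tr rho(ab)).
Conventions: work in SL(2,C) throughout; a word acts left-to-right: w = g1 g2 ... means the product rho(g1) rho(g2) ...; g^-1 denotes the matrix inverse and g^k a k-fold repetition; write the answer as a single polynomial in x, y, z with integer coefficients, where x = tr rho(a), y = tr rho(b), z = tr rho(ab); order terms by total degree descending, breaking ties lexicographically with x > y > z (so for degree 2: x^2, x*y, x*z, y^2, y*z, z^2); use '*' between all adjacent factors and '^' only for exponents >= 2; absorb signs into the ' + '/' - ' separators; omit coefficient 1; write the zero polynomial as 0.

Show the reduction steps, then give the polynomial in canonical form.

x^2*z - x*y - z

trace(a b a) = trace(a) * trace(b a) - trace(b)  (reduce the a square) = x*z - y
trace(a^3 b) = trace(a) * trace(a b a) - trace(a b)  (reduce the a square) = x^2*z - x*y - z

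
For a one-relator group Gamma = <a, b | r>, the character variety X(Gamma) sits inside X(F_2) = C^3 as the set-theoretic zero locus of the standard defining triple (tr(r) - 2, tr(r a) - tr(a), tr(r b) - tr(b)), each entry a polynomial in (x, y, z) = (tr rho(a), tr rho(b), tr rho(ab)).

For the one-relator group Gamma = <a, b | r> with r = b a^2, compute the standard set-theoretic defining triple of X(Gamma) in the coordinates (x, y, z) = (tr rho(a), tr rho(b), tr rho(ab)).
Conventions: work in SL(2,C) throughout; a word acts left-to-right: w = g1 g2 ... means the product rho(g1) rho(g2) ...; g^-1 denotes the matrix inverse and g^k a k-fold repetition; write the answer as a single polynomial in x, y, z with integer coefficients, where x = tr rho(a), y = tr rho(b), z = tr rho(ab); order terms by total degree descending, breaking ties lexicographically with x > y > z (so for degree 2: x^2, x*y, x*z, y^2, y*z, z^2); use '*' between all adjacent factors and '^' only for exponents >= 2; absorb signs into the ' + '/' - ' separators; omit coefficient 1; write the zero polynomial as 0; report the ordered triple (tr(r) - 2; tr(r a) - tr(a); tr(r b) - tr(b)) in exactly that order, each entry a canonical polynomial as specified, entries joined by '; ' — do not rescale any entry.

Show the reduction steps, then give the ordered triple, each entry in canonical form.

trace(b a^2) = trace(a) * trace(b a) - trace(b)   [square of a] = x*z - y
trace(b a^3) = trace(a) * trace(a b a) - trace(a b)   [square of a] = x^2*z - x*y - z
trace(b^2 a) = trace(b) * trace(a b) - trace(a) = y*z - x
trace(b^2) = trace(b) * trace(b) - trace(1) = y^2 - 2
trace(b a^2 b) = trace(a) * trace(b^2 a) - trace(b^2) = x*y*z - x^2 - y^2 + 2
assemble the triple (trace(r) - 2; trace(r a) - x; trace(r b) - y)

x*z - y - 2; x^2*z - x*y - x - z; x*y*z - x^2 - y^2 - y + 2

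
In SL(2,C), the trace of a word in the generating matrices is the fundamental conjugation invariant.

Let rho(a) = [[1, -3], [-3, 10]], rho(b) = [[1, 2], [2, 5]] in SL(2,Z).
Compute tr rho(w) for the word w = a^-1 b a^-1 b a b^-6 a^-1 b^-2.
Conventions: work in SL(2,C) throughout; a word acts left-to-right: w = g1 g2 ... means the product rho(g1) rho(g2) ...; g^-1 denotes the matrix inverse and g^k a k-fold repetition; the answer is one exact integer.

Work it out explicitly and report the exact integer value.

rho(a^-1) = [[10, 3], [3, 1]]
... * rho(b) = [[1, 2], [2, 5]]  ->  [[16, 35], [5, 11]]
... * rho(a^-1) = [[10, 3], [3, 1]]  ->  [[265, 83], [83, 26]]
... * rho(b) = [[1, 2], [2, 5]]  ->  [[431, 945], [135, 296]]
... * rho(a) = [[1, -3], [-3, 10]]  ->  [[-2404, 8157], [-753, 2555]]
... * rho(b^-1) = [[5, -2], [-2, 1]]  ->  [[-28334, 12965], [-8875, 4061]]
... * rho(b^-1) = [[5, -2], [-2, 1]]  ->  [[-167600, 69633], [-52497, 21811]]
... * rho(b^-1) = [[5, -2], [-2, 1]]  ->  [[-977266, 404833], [-306107, 126805]]
... * rho(b^-1) = [[5, -2], [-2, 1]]  ->  [[-5695996, 2359365], [-1784145, 739019]]
... * rho(b^-1) = [[5, -2], [-2, 1]]  ->  [[-33198710, 13751357], [-10398763, 4307309]]
... * rho(b^-1) = [[5, -2], [-2, 1]]  ->  [[-193496264, 80148777], [-60608433, 25104835]]
... * rho(a^-1) = [[10, 3], [3, 1]]  ->  [[-1694516309, -500340015], [-530769825, -156720464]]
... * rho(b^-1) = [[5, -2], [-2, 1]]  ->  [[-7471901515, 2888692603], [-2340408197, 904819186]]
... * rho(b^-1) = [[5, -2], [-2, 1]]  ->  [[-43136892781, 17832495633], [-13511679357, 5585635580]]
tr = -43136892781 + 5585635580 = -37551257201

-37551257201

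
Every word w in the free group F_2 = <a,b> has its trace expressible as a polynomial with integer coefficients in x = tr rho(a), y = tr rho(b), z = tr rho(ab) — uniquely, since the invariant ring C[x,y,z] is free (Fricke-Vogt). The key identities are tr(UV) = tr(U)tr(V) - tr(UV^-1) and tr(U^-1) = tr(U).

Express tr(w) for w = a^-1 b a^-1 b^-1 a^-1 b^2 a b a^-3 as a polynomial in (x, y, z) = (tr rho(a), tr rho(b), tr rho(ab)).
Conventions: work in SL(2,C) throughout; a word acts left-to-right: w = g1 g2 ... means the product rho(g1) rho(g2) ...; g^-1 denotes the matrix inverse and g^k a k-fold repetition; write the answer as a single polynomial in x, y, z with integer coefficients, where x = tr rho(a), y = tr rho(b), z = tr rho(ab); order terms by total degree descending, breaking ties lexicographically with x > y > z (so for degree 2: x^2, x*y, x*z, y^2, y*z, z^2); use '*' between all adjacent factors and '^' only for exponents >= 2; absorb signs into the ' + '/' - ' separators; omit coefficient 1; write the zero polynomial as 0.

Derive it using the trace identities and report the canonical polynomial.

x^5*y^3*z^2 - x^6*y^2*z - x^4*y^4*z - 2*x^4*y^2*z^3 + x^5*y^3 + x^5*y*z^2 - 2*x^3*y^3*z^2 + x^3*y*z^4 + 6*x^4*y^2*z + 3*x^2*y^4*z + 5*x^2*y^2*z^3 - 2*x^5*y - 4*x^3*y^3 - 6*x^3*y*z^2 - x*y^3*z^2 - 2*x*y*z^4 + x^4*z - 10*x^2*y^2*z - y^4*z - y^2*z^3 + 9*x^3*y + 3*x*y^3 + 8*x*y*z^2 - 3*x^2*z + 3*y^2*z - 8*x*y + z

reduce: trace(a b^2) = trace(b) trace(a b) - trace(a) = y*z - x
trace(b^2 a b) = trace(b) trace(a b^2) - trace(a b) = y^2*z - x*y - z
so trace(a b a b) = trace(b a) trace(b a) - trace(1) = z^2 - 2
trace(a b a) = trace(a) trace(b a) - trace(b) = x*z - y
trace(b^2 a b a) = trace(b) trace(a b a b) - trace(a b a) = y*z^2 - x*z - y
so trace(a^-1 b^2 a b) = trace(b^2 a b) trace(a) - trace(b^2 a b a) = x*y^2*z - x^2*y - y*z^2 + y
so trace(a^-2 b^2 a b) = trace(a^-1 b^2 a b) trace(a) - trace(a^-1 b^2 a b a) = x^2*y^2*z - x^3*y - x*y*z^2 - y^2*z + 2*x*y + z
so trace(b^2 a b a^-3) = trace(a^-2 b^2 a b) trace(a) - trace(a^-2 b^2 a b a) = x^3*y^2*z - x^4*y - x^2*y*z^2 - 2*x*y^2*z + 3*x^2*y + y*z^2 + x*z - y
so trace(b^2 a b a^-4) = trace(b^2 a b a^-3) trace(a) - trace(b^2 a b a^-2) = x^4*y^2*z - x^5*y - x^3*y*z^2 - 3*x^2*y^2*z + 4*x^3*y + 2*x*y*z^2 + x^2*z + y^2*z - 3*x*y - z
trace(a^-1 b^2 a b a^-4) = trace(b^2 a b a^-4) trace(a) - trace(b^2 a b a^-3) = x^5*y^2*z - x^6*y - x^4*y*z^2 - 4*x^3*y^2*z + 5*x^4*y + 3*x^2*y*z^2 + x^3*z + 3*x*y^2*z - 6*x^2*y - y*z^2 - 2*x*z + y
trace(b^3 a b) = trace(b) trace(a b^3) - trace(a b^2) = y^3*z - x*y^2 - 2*y*z + x
trace(b^3 a b a) = trace(b) trace(b a b a b) - trace(b a b a) = y^2*z^2 - x*y*z - y^2 - z^2 + 2
so trace(a^-1 b^3 a b) = trace(b^3 a b) trace(a) - trace(b^3 a b a) = x*y^3*z - x^2*y^2 - y^2*z^2 - x*y*z + x^2 + y^2 + z^2 - 2
trace(b^2 a b a^-2 b) = trace(a^-1 b^3 a b) trace(a) - trace(a^-1 b^3 a b a) = x^2*y^3*z - x^3*y^2 - x*y^2*z^2 - x^2*y*z - y^3*z + x^3 + 2*x*y^2 + x*z^2 + 2*y*z - 3*x
reduce: trace(b^2) = trace(b) trace(b) - trace(1) = y^2 - 2
so trace(a b^2 a) = trace(a) trace(b^2 a) - trace(b^2) = x*y*z - x^2 - y^2 + 2
trace(b a b^2 a b) = trace(b) trace(a b^2 a b) - trace(a b^2 a) = y^2*z^2 - 2*x*y*z + x^2 - 2
trace(b^2 a b^2 a b) = trace(b) trace(b a b^2 a b) - trace(b a b^2 a) = y^3*z^2 - 2*x*y^2*z + x^2*y - y*z^2 + x*z - y
reduce: trace(a b a b a b) = trace(b a b a) trace(b a) - trace(a b) = z^3 - 3*z
so trace(a b a b a) = trace(a) trace(b a b a) - trace(b a b) = x*z^2 - y*z - x
so trace(a b a b^2 a b) = trace(b) trace(a b a b a b) - trace(a b a b a) = y*z^3 - x*z^2 - 2*y*z + x
reduce: trace(a b a b^2 a) = trace(a) trace(b a b^2 a) - trace(b a b^2) = x*y*z^2 - x^2*z - y^2*z + z
so trace(b^2 a b^2 a b a) = trace(b) trace(a b a b^2 a b) - trace(a b a b^2 a) = y^2*z^3 - 2*x*y*z^2 + x^2*z - y^2*z + x*y - z
so trace(b a b a^-1 b^2 a b) = trace(b^2 a b^2 a b) trace(a) - trace(b^2 a b^2 a b a) = x*y^3*z^2 - 2*x^2*y^2*z - y^2*z^3 + x^3*y + x*y*z^2 + y^2*z - 2*x*y + z
so trace(b^2 a b a b a b) = trace(b) trace(b a b a b a b) - trace(b a b a b a) = y^2*z^3 - x*y*z^2 - 2*y^2*z - z^3 + x*y + 3*z
trace(a b a b a b a b) = trace(b a) trace(b a b a b a) - trace(b^-1 a^-1 b^-1 a^-1) = z^4 - 4*z^2 + 2
trace(a b a b a b a) = trace(a) trace(b a b a b a) - trace(b a b a b) = x*z^3 - y*z^2 - 2*x*z + y
trace(b^2 a b a b a b a) = trace(b) trace(a b a b a b a b) - trace(a b a b a b a) = y*z^4 - x*z^3 - 3*y*z^2 + 2*x*z + y
so trace(b a b a^-1 b^2 a b a) = trace(b^2 a b a b a b) trace(a) - trace(b^2 a b a b a b a) = x*y^2*z^3 - x^2*y*z^2 - y*z^4 - 2*x*y^2*z + x^2*y + 3*y*z^2 + x*z - y
trace(a^-1 b a b a^-1 b^2 a b) = trace(b a b a^-1 b^2 a b) trace(a) - trace(b a b a^-1 b^2 a b a) = x^2*y^3*z^2 - 2*x^3*y^2*z - 2*x*y^2*z^3 + x^4*y + 2*x^2*y*z^2 + y*z^4 + 3*x*y^2*z - 3*x^2*y - 3*y*z^2 + y
trace(a^-1 b^2 a b a^-2 b a b) = trace(a^-1 b a b a^-1 b^2 a b) trace(a) - trace(a^-1 b a b a^-1 b^2 a b a) = x^3*y^3*z^2 - 2*x^4*y^2*z - 2*x^2*y^2*z^3 + x^5*y + 2*x^3*y*z^2 - x*y^3*z^2 + x*y*z^4 + 5*x^2*y^2*z + y^2*z^3 - 4*x^3*y - 4*x*y*z^2 - y^2*z + 3*x*y - z
reduce: trace(a^-1 b a b^-1 a^-1 b^2 a b a^-1) = trace(a^-1 b^2 a b a^-2 b a) trace(b) - trace(a^-1 b^2 a b a^-2 b a b) = -x^3*y^3*z^2 + 2*x^4*y^2*z + x^2*y^4*z + 2*x^2*y^2*z^3 - x^5*y - x^3*y^3 - 2*x^3*y*z^2 - x*y*z^4 - 6*x^2*y^2*z - y^4*z - y^2*z^3 + 5*x^3*y + 2*x*y^3 + 5*x*y*z^2 + 3*y^2*z - 6*x*y + z
so trace(b a b a^-1 b a) = trace(b a b a b) trace(a) - trace(b a b a b a) = x*y*z^2 - x^2*z - z^3 - x*y + 3*z
trace(b a^2 b^2 a b) = trace(a) trace(b^2 a b^2 a) - trace(b^2 a b^2) = x*y^2*z^2 - 2*x^2*y*z - y^3*z + x^3 + x*y^2 + 2*y*z - 3*x
so trace(b a^2 b^2 a b a) = trace(a) trace(b^2 a b a b a) - trace(b^2 a b a b) = x*y*z^3 - x^2*z^2 - y^2*z^2 - x*y*z + x^2 + y^2 + z^2 - 2
so trace(a b^2 a b a^-1 b a) = trace(b a^2 b^2 a b) trace(a) - trace(b a^2 b^2 a b a) = x^2*y^2*z^2 - 2*x^3*y*z - x*y^3*z - x*y*z^3 + x^4 + x^2*y^2 + x^2*z^2 + y^2*z^2 + 3*x*y*z - 4*x^2 - y^2 - z^2 + 2
trace(a b^2 a b a^-1 b a b) = trace(b a b a b^2 a b) trace(a) - trace(b a b a b^2 a b a) = x*y^2*z^3 - 2*x^2*y*z^2 - y*z^4 + x^3*z - x*y^2*z + x*z^3 + x^2*y + 3*y*z^2 - 3*x*z - y
so trace(b^2 a b a^-1 b a b^-1 a) = trace(a b^2 a b a^-1 b a) trace(b) - trace(a b^2 a b a^-1 b a b) = x^2*y^3*z^2 - 2*x^3*y^2*z - x*y^4*z - 2*x*y^2*z^3 + x^4*y + x^2*y^3 + 3*x^2*y*z^2 + y^3*z^2 + y*z^4 - x^3*z + 4*x*y^2*z - x*z^3 - 5*x^2*y - y^3 - 4*y*z^2 + 3*x*z + 3*y
trace(a^-1 b a b^-1 a^-1 b^2 a b) = trace(b^2 a b a^-1 b a b^-1) trace(a) - trace(b^2 a b a^-1 b a b^-1 a) = -x^2*y^3*z^2 + 2*x^3*y^2*z + x*y^4*z + 2*x*y^2*z^3 - x^4*y - x^2*y^3 - 2*x^2*y*z^2 - y^3*z^2 - y*z^4 - 4*x*y^2*z + 4*x^2*y + y^3 + 4*y*z^2 - 3*y
so trace(a^-2 b a b^-1 a^-1 b^2 a b a^-1) = trace(a^-1 b a b^-1 a^-1 b^2 a b a^-1) trace(a) - trace(a^-1 b a b^-1 a^-1 b^2 a b) = -x^4*y^3*z^2 + 2*x^5*y^2*z + x^3*y^4*z + 2*x^3*y^2*z^3 - x^6*y - x^4*y^3 - 2*x^4*y*z^2 + x^2*y^3*z^2 - x^2*y*z^4 - 8*x^3*y^2*z - 2*x*y^4*z - 3*x*y^2*z^3 + 6*x^4*y + 3*x^2*y^3 + 7*x^2*y*z^2 + y^3*z^2 + y*z^4 + 7*x*y^2*z - 10*x^2*y - y^3 - 4*y*z^2 + x*z + 3*y
so trace(b^-1 a^-1 b^2 a b a^-4 b a) = trace(a^-2 b a b^-1 a^-1 b^2 a b a^-1) trace(a) - trace(a^-2 b a b^-1 a^-1 b^2 a b) = -x^5*y^3*z^2 + 2*x^6*y^2*z + x^4*y^4*z + 2*x^4*y^2*z^3 - x^7*y - x^5*y^3 - 2*x^5*y*z^2 + 2*x^3*y^3*z^2 - x^3*y*z^4 - 10*x^4*y^2*z - 3*x^2*y^4*z - 5*x^2*y^2*z^3 + 7*x^5*y + 4*x^3*y^3 + 9*x^3*y*z^2 + x*y^3*z^2 + 2*x*y*z^4 + 13*x^2*y^2*z + y^4*z + y^2*z^3 - 15*x^3*y - 3*x*y^3 - 9*x*y*z^2 + x^2*z - 3*y^2*z + 9*x*y - z
so trace(a^-1 b a^-1 b^-1 a^-1 b^2 a b a^-3) = trace(b^-1 a^-1 b^2 a b a^-4 b) trace(a) - trace(b^-1 a^-1 b^2 a b a^-4 b a) = x^5*y^3*z^2 - x^6*y^2*z - x^4*y^4*z - 2*x^4*y^2*z^3 + x^5*y^3 + x^5*y*z^2 - 2*x^3*y^3*z^2 + x^3*y*z^4 + 6*x^4*y^2*z + 3*x^2*y^4*z + 5*x^2*y^2*z^3 - 2*x^5*y - 4*x^3*y^3 - 6*x^3*y*z^2 - x*y^3*z^2 - 2*x*y*z^4 + x^4*z - 10*x^2*y^2*z - y^4*z - y^2*z^3 + 9*x^3*y + 3*x*y^3 + 8*x*y*z^2 - 3*x^2*z + 3*y^2*z - 8*x*y + z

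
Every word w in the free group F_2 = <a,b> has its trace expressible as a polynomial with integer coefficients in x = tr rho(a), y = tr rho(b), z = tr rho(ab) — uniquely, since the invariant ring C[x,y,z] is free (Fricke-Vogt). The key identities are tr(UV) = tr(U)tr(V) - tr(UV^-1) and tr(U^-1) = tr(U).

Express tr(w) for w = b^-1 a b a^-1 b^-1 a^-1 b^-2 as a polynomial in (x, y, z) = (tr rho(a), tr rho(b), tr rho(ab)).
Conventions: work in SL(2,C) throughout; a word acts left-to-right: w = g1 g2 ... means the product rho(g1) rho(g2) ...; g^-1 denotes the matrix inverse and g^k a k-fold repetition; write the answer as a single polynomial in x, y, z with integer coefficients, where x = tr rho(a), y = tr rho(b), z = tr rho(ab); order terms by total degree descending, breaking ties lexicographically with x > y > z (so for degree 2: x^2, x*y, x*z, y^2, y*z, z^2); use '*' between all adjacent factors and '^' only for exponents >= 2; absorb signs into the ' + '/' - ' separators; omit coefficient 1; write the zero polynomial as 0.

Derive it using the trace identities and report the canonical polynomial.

-x*y^3*z^2 + x^2*y^2*z + y^4*z + y^2*z^3 + x*y*z^2 - x^2*z - 4*y^2*z - z^3 - x*y + 3*z

use: tr(a b a) = tr(a)*tr(b a) - tr(b)   [square of a] = x*z - y
tr(a b a b) = tr(b a)*tr(b a) - tr(1)   [split at a repeated b] = z^2 - 2
use: tr(b^-1 a b a) = tr(a b a)*tr(b) - tr(a b a b)   [inverse elimination on b] = x*y*z - y^2 - z^2 + 2
use: tr(b^-1 a b a^-1) = tr(b^-1 a b)*tr(a) - tr(b^-1 a b a)   [inverse elimination on a] = -x*y*z + x^2 + y^2 + z^2 - 2
tr(a b a^-1 b^-2) = tr(b^-1 a b a^-1)*tr(b) - tr(b^-1 a b a^-1 b)   [inverse elimination on b] = -x*y^2*z + x^2*y + y^3 + y*z^2 - 3*y
tr(b^-2 a b a^-1 b^-1) = tr(a b a^-1 b^-2)*tr(b) - tr(a b a^-1 b^-1)   [inverse elimination on b] = -x*y^3*z + x^2*y^2 + y^4 + y^2*z^2 + x*y*z - x^2 - 4*y^2 - z^2 + 2
use: tr(b^-3 a b a^-1 b^-1) = tr(b^-2 a b a^-1 b^-1)*tr(b) - tr(b^-2 a b a^-1)   [inverse elimination on b] = -x*y^4*z + x^2*y^3 + y^5 + y^3*z^2 + 2*x*y^2*z - 2*x^2*y - 5*y^3 - 2*y*z^2 + 5*y
tr(b^2 a) = tr(b)*tr(a b) - tr(a)   [square of b] = y*z - x
apply: tr(b^2) = tr(b)*tr(b) - tr(1)   [square of b] = y^2 - 2
tr(b a^2 b) = tr(a)*tr(b^2 a) - tr(b^2)   [square of a] = x*y*z - x^2 - y^2 + 2
tr(b a^2 b a) = tr(a)*tr(b a b a) - tr(b a b)   [square of a] = x*z^2 - y*z - x
apply: tr(a b a^-1 b a) = tr(b a^2 b)*tr(a) - tr(b a^2 b a)   [inverse elimination on a] = x^2*y*z - x^3 - x*y^2 - x*z^2 + y*z + 3*x
tr(b a b a b) = tr(b)*tr(a b a b) - tr(a b a)   [square of b] = y*z^2 - x*z - y
tr(b a b a b a) = tr(b a b a)*tr(b a) - tr(a b)   [split at a repeated b] = z^3 - 3*z
tr(a b a^-1 b a b) = tr(b a b a b)*tr(a) - tr(b a b a b a)   [inverse elimination on a] = x*y*z^2 - x^2*z - z^3 - x*y + 3*z
tr(a b^-1 a b a^-1 b) = tr(a b a^-1 b a)*tr(b) - tr(a b a^-1 b a b)   [inverse elimination on b] = x^2*y^2*z - x^3*y - x*y^3 - 2*x*y*z^2 + x^2*z + y^2*z + z^3 + 4*x*y - 3*z
use: tr(a b a^-1 b^-1 a b^-1) = tr(a b^-1 a b a^-1)*tr(b) - tr(a b^-1 a b a^-1 b)   [inverse elimination on b] = -x^2*y^2*z + x^3*y + x*y^3 + 2*x*y*z^2 - x^2*z - y^2*z - z^3 - 3*x*y + 3*z
use: tr(a^2) = tr(a)*tr(a) - tr(1)   [square of a] = x^2 - 2
tr(a^2 b a) = tr(a)*tr(a b a) - tr(a b)   [square of a] = x^2*z - x*y - z
tr(b^-1 a^2 b a) = tr(a^2 b a)*tr(b) - tr(a^2 b a b)   [inverse elimination on b] = x^2*y*z - x*y^2 - x*z^2 + x
apply: tr(a b a^-1 b^-1 a) = tr(b^-1 a^2 b)*tr(a) - tr(b^-1 a^2 b a)   [inverse elimination on a] = -x^2*y*z + x^3 + x*y^2 + x*z^2 - 3*x
apply: tr(b^-2 a b a^-1 b^-1 a) = tr(a b a^-1 b^-1 a b^-1)*tr(b) - tr(a b a^-1 b^-1 a)   [inverse elimination on b] = -x^2*y^3*z + x^3*y^2 + x*y^4 + 2*x*y^2*z^2 - y^3*z - y*z^3 - x^3 - 4*x*y^2 - x*z^2 + 3*y*z + 3*x
tr(b^-3 a b a^-1 b^-1 a) = tr(b^-2 a b a^-1 b^-1 a)*tr(b) - tr(b^-2 a b a^-1 b^-1 a b)   [inverse elimination on b] = -x^2*y^4*z + x^3*y^3 + x*y^5 + 2*x*y^3*z^2 + x^2*y^2*z - y^4*z - y^2*z^3 - 2*x^3*y - 5*x*y^3 - 3*x*y*z^2 + x^2*z + 4*y^2*z + z^3 + 6*x*y - 3*z
tr(b^-1 a b a^-1 b^-1 a^-1 b^-2) = tr(b^-3 a b a^-1 b^-1)*tr(a) - tr(b^-3 a b a^-1 b^-1 a)   [inverse elimination on a] = -x*y^3*z^2 + x^2*y^2*z + y^4*z + y^2*z^3 + x*y*z^2 - x^2*z - 4*y^2*z - z^3 - x*y + 3*z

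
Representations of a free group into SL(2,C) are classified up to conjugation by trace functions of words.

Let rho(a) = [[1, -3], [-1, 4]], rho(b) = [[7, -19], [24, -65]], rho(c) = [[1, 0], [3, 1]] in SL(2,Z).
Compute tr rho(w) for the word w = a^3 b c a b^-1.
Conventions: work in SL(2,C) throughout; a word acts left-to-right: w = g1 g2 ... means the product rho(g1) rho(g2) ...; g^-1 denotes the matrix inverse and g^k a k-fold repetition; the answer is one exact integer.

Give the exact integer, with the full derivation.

rho(a) = [[1, -3], [-1, 4]]
... * rho(a) = [[1, -3], [-1, 4]]  ->  [[4, -15], [-5, 19]]
... * rho(a) = [[1, -3], [-1, 4]]  ->  [[19, -72], [-24, 91]]
... * rho(b) = [[7, -19], [24, -65]]  ->  [[-1595, 4319], [2016, -5459]]
... * rho(c) = [[1, 0], [3, 1]]  ->  [[11362, 4319], [-14361, -5459]]
... * rho(a) = [[1, -3], [-1, 4]]  ->  [[7043, -16810], [-8902, 21247]]
... * rho(b^-1) = [[-65, 19], [-24, 7]]  ->  [[-54355, 16147], [68702, -20409]]
tr = -54355 + -20409 = -74764

-74764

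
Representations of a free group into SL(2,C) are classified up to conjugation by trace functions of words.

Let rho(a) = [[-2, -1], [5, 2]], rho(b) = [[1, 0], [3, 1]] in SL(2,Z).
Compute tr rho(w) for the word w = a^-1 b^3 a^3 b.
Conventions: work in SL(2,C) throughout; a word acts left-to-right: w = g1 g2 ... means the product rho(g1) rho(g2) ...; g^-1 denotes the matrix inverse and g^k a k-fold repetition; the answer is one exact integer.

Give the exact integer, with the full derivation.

rho(a^-1) = [[2, 1], [-5, -2]]
... * rho(b) = [[1, 0], [3, 1]]  ->  [[5, 1], [-11, -2]]
... * rho(b) = [[1, 0], [3, 1]]  ->  [[8, 1], [-17, -2]]
... * rho(b) = [[1, 0], [3, 1]]  ->  [[11, 1], [-23, -2]]
... * rho(a) = [[-2, -1], [5, 2]]  ->  [[-17, -9], [36, 19]]
... * rho(a) = [[-2, -1], [5, 2]]  ->  [[-11, -1], [23, 2]]
... * rho(a) = [[-2, -1], [5, 2]]  ->  [[17, 9], [-36, -19]]
... * rho(b) = [[1, 0], [3, 1]]  ->  [[44, 9], [-93, -19]]
tr = 44 + -19 = 25

25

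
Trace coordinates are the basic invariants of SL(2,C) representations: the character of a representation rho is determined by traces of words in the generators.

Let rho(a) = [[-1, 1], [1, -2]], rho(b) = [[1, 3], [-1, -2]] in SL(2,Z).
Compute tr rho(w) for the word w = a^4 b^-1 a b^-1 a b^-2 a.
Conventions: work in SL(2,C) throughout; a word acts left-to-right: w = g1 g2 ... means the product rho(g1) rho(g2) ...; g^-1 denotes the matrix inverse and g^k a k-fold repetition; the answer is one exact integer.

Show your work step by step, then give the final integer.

862

rho(a) = [[-1, 1], [1, -2]]
... * rho(a) = [[-1, 1], [1, -2]]  ->  [[2, -3], [-3, 5]]
... * rho(a) = [[-1, 1], [1, -2]]  ->  [[-5, 8], [8, -13]]
... * rho(a) = [[-1, 1], [1, -2]]  ->  [[13, -21], [-21, 34]]
... * rho(b^-1) = [[-2, -3], [1, 1]]  ->  [[-47, -60], [76, 97]]
... * rho(a) = [[-1, 1], [1, -2]]  ->  [[-13, 73], [21, -118]]
... * rho(b^-1) = [[-2, -3], [1, 1]]  ->  [[99, 112], [-160, -181]]
... * rho(a) = [[-1, 1], [1, -2]]  ->  [[13, -125], [-21, 202]]
... * rho(b^-1) = [[-2, -3], [1, 1]]  ->  [[-151, -164], [244, 265]]
... * rho(b^-1) = [[-2, -3], [1, 1]]  ->  [[138, 289], [-223, -467]]
... * rho(a) = [[-1, 1], [1, -2]]  ->  [[151, -440], [-244, 711]]
tr = 151 + 711 = 862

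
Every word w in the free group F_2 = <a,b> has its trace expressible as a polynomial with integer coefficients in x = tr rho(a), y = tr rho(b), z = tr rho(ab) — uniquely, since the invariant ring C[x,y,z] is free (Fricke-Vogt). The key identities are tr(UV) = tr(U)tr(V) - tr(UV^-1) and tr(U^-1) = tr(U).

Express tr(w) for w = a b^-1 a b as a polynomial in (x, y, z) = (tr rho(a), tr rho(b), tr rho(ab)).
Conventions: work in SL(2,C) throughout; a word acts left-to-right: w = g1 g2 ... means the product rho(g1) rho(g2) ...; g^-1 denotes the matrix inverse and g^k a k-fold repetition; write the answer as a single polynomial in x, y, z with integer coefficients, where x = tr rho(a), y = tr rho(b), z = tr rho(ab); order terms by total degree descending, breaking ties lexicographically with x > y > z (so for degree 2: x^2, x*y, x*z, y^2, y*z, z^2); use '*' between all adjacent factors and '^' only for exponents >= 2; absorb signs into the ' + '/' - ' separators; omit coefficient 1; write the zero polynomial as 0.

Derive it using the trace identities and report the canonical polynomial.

apply: trace(a b a) = trace(a)*trace(b a) - trace(b) = x*z - y
use: trace(a b a b) = trace(a b)*trace(a b) - trace(1)   [split at repeated a] = z^2 - 2
trace(a b^-1 a b) = trace(a b a)*trace(b) - trace(a b a b) = x*y*z - y^2 - z^2 + 2

x*y*z - y^2 - z^2 + 2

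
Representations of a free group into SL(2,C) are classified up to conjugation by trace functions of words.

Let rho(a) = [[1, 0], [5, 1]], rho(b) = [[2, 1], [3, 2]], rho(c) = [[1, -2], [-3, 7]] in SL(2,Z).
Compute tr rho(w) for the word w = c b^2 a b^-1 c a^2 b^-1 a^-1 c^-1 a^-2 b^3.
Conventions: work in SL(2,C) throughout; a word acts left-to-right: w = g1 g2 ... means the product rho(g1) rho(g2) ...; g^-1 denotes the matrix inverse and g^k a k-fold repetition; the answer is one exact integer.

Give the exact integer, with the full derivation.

rho(c) = [[1, -2], [-3, 7]]
... * rho(b) = [[2, 1], [3, 2]]  ->  [[-4, -3], [15, 11]]
... * rho(b) = [[2, 1], [3, 2]]  ->  [[-17, -10], [63, 37]]
... * rho(a) = [[1, 0], [5, 1]]  ->  [[-67, -10], [248, 37]]
... * rho(b^-1) = [[2, -1], [-3, 2]]  ->  [[-104, 47], [385, -174]]
... * rho(c) = [[1, -2], [-3, 7]]  ->  [[-245, 537], [907, -1988]]
... * rho(a) = [[1, 0], [5, 1]]  ->  [[2440, 537], [-9033, -1988]]
... * rho(a) = [[1, 0], [5, 1]]  ->  [[5125, 537], [-18973, -1988]]
... * rho(b^-1) = [[2, -1], [-3, 2]]  ->  [[8639, -4051], [-31982, 14997]]
... * rho(a^-1) = [[1, 0], [-5, 1]]  ->  [[28894, -4051], [-106967, 14997]]
... * rho(c^-1) = [[7, 2], [3, 1]]  ->  [[190105, 53737], [-703778, -198937]]
... * rho(a^-1) = [[1, 0], [-5, 1]]  ->  [[-78580, 53737], [290907, -198937]]
... * rho(a^-1) = [[1, 0], [-5, 1]]  ->  [[-347265, 53737], [1285592, -198937]]
... * rho(b) = [[2, 1], [3, 2]]  ->  [[-533319, -239791], [1974373, 887718]]
... * rho(b) = [[2, 1], [3, 2]]  ->  [[-1786011, -1012901], [6611900, 3749809]]
... * rho(b) = [[2, 1], [3, 2]]  ->  [[-6610725, -3811813], [24473227, 14111518]]
tr = -6610725 + 14111518 = 7500793

7500793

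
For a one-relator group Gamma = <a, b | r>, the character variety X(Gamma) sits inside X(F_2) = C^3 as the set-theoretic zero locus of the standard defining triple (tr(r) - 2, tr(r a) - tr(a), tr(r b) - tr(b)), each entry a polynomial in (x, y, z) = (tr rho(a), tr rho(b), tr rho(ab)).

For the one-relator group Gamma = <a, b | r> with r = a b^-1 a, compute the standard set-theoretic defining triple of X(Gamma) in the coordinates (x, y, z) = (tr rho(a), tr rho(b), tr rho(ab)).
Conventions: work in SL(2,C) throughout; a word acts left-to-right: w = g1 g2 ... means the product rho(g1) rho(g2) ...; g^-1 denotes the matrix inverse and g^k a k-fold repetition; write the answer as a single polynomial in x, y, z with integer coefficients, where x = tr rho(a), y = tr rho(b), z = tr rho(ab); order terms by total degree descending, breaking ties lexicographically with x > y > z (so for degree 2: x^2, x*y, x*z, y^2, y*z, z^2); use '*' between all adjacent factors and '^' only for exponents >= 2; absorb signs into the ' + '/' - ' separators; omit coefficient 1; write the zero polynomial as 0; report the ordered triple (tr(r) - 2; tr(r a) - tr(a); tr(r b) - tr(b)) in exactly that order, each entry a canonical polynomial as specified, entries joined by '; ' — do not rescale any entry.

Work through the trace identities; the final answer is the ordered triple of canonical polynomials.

tr(a^2) = tr(a) tr(a) - tr(1)   [square of a] = x^2 - 2
next, tr(a^2 b) = tr(a) tr(b a) - tr(b)   [square of a] = x*z - y
next, tr(a b^-1 a) = tr(a^2) tr(b) - tr(a^2 b)   [inverse elimination on b] = x^2*y - x*z - y
tr(a^3) = tr(a) tr(a^2) - tr(a)  (reduce the a square) = x^3 - 3*x
and tr(a^3 b) = tr(a) tr(a b a) - tr(a b)  (reduce the a square) = x^2*z - x*y - z
tr(a b^-1 a^2) = tr(a^3) tr(b) - tr(a^3 b)  (eliminate b^-1) = x^3*y - x^2*z - 2*x*y + z
tr(a b a b) = tr(a b) tr(a b) - tr(1)   [split at repeated a] = z^2 - 2
tr(a b^-1 a b) = tr(a b a) tr(b) - tr(a b a b) = x*y*z - y^2 - z^2 + 2
assemble the triple (tr(r) - 2; tr(r a) - x; tr(r b) - y)

x^2*y - x*z - y - 2; x^3*y - x^2*z - 2*x*y - x + z; x*y*z - y^2 - z^2 - y + 2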